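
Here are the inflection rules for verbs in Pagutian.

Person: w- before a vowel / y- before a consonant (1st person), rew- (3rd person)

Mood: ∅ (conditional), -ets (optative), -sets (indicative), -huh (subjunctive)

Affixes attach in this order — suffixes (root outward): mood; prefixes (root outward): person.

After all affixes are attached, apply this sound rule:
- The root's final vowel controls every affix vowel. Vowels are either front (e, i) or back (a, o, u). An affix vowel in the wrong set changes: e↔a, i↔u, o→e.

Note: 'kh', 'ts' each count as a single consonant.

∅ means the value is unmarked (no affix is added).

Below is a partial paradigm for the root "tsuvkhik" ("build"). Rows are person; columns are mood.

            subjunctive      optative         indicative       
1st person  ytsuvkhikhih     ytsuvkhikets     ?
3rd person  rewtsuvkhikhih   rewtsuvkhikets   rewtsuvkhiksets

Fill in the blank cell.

Attach mood indicative -sets → tsuvkhiksets.
Attach person 1st person y- (before consonant 'ts') → ytsuvkhiksets.
Vowel harmony: no change.

ytsuvkhiksets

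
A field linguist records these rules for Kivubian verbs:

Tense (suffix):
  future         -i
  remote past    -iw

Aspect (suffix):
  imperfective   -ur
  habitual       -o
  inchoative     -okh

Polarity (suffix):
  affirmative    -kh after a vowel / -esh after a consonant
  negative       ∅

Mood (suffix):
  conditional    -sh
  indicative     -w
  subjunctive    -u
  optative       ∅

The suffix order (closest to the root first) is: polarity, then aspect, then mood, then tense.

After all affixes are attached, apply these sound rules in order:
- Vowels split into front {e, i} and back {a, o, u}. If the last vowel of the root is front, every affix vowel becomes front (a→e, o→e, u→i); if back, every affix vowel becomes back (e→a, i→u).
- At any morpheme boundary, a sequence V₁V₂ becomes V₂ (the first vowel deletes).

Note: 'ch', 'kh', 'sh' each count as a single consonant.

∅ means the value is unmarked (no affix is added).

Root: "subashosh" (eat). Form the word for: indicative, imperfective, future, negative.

subashoshurwu

polarity = negative: zero marking, form stays subashosh.
Attach aspect imperfective -ur → subashoshur.
Attach mood indicative -w → subashoshurw.
Attach tense future -i → subashoshurwi.
Apply vowel harmony: subashoshurwi → subashoshurwu.
Vowel deletion: no change.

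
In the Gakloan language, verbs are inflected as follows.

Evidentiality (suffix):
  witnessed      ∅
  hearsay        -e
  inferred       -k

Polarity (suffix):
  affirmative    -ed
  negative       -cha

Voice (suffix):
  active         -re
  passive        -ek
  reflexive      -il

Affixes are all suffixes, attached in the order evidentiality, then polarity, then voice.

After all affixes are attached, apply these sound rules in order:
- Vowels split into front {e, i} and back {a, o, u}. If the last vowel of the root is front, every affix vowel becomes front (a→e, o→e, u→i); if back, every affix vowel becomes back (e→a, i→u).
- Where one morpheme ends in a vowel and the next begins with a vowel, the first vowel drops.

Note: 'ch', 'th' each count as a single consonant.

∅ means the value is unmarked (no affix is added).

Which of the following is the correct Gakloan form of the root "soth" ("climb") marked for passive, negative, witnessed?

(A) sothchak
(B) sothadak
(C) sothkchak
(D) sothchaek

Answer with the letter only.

evidentiality = witnessed: zero marking, form stays soth.
Attach polarity negative -cha → sothcha.
Attach voice passive -ek → sothchaek.
Apply vowel harmony: sothchaek → sothchaak.
Apply vowel deletion: sothchaak → sothchak.
So the correct form is sothchak, option (A).
(C) sothkchak is wrong: it uses inferred instead of witnessed for evidentiality.
(B) sothadak is wrong: it uses affirmative instead of negative for polarity.
(D) sothchaek is wrong: it fails to apply the sound rule(s).

A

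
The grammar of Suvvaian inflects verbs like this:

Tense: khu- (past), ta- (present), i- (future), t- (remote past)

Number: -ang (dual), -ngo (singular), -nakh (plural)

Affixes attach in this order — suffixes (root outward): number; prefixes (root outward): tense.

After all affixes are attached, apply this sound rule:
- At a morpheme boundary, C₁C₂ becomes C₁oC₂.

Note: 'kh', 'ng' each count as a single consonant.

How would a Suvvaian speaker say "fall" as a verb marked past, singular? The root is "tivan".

khutivanongo

Attach number singular -ngo → tivanngo.
Attach tense past khu- → khutivanngo.
Apply epenthesis: khutivanngo → khutivanongo.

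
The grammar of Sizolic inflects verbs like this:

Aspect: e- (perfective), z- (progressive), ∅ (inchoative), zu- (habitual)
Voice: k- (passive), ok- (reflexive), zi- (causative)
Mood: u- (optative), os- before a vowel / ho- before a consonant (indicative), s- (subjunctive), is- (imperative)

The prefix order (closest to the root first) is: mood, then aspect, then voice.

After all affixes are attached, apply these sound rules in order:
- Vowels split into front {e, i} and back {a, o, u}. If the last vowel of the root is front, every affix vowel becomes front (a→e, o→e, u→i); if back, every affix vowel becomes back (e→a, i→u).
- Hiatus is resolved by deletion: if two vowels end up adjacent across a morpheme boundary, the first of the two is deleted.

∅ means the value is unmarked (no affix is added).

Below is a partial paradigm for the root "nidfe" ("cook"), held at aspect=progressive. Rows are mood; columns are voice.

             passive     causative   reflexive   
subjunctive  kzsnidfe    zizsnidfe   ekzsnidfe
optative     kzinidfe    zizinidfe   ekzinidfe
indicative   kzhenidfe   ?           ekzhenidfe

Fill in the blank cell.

zizhenidfe

Attach mood indicative ho- (before consonant 'n') → honidfe.
Attach aspect progressive z- → zhonidfe.
Attach voice causative zi- → zizhonidfe.
Apply vowel harmony: zizhonidfe → zizhenidfe.
Vowel deletion: no change.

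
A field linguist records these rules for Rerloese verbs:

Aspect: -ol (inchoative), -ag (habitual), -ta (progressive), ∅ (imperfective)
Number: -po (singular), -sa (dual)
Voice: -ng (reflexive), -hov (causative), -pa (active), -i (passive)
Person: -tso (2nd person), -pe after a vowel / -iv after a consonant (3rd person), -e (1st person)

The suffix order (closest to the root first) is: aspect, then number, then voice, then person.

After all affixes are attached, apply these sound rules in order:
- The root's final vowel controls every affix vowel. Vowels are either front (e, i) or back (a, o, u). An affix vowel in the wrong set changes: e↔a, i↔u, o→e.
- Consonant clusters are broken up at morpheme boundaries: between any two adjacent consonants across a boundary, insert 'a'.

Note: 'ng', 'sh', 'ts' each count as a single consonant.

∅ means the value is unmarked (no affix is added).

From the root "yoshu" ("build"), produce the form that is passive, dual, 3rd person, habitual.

yoshuagasaupa

Attach aspect habitual -ag → yoshuag.
Attach number dual -sa → yoshuagsa.
Attach voice passive -i → yoshuagsai.
Attach person 3rd person -pe (after vowel 'i') → yoshuagsaipe.
Apply vowel harmony: yoshuagsaipe → yoshuagsaupa.
Apply epenthesis: yoshuagsaupa → yoshuagasaupa.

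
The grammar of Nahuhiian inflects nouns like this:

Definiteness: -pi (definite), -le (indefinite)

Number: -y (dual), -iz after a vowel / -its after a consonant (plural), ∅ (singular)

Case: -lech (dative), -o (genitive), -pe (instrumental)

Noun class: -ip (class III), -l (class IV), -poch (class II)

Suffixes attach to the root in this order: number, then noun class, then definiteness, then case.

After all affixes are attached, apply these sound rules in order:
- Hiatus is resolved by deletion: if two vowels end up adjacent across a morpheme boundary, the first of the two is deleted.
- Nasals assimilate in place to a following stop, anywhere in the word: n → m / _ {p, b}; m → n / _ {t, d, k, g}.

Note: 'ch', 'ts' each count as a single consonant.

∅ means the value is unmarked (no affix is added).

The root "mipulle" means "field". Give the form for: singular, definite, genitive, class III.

number = singular: zero marking, form stays mipulle.
Attach noun class class III -ip → mipulleip.
Attach definiteness definite -pi → mipulleippi.
Attach case genitive -o → mipulleippio.
Apply vowel deletion: mipulleippio → mipullippo.
Nasal assimilation: no change.

mipullippo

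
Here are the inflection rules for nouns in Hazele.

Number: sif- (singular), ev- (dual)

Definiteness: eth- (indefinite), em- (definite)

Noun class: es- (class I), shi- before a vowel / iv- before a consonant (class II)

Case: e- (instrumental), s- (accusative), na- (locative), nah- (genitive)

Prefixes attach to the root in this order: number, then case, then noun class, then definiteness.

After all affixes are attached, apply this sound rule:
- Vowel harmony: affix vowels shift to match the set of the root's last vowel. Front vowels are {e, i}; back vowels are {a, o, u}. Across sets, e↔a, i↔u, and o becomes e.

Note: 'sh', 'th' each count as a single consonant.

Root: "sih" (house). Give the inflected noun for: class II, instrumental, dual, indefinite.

ethshieevsih

Attach number dual ev- → evsih.
Attach case instrumental e- → eevsih.
Attach noun class class II shi- (before vowel 'e') → shieevsih.
Attach definiteness indefinite eth- → ethshieevsih.
Vowel harmony: no change.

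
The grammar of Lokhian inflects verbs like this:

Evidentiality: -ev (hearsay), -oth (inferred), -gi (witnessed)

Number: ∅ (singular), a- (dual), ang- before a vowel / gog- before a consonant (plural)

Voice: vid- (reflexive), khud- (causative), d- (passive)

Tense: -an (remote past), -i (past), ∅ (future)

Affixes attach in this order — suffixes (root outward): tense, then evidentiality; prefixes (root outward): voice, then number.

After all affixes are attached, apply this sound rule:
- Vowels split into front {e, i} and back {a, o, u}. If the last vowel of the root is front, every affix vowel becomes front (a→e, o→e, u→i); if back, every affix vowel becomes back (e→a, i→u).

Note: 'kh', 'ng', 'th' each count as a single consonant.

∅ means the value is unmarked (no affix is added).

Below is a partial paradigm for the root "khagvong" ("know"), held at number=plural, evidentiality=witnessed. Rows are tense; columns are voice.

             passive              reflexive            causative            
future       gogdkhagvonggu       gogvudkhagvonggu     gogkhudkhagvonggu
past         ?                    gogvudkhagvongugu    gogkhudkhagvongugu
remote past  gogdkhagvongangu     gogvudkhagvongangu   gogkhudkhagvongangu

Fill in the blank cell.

gogdkhagvongugu

Attach tense past -i → khagvongi.
Attach voice passive d- → dkhagvongi.
Attach number plural gog- (before consonant 'd') → gogdkhagvongi.
Attach evidentiality witnessed -gi → gogdkhagvongigi.
Apply vowel harmony: gogdkhagvongigi → gogdkhagvongugu.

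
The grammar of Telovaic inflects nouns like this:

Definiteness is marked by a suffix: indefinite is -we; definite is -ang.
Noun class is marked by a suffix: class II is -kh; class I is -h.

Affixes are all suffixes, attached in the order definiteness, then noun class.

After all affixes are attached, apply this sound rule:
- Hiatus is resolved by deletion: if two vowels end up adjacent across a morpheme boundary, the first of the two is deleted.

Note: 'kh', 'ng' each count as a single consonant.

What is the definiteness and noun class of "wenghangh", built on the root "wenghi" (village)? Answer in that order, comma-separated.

Segment: wenghi-ang-h.
definiteness: -ang → definite.
noun class: -h → class I.

definite, class I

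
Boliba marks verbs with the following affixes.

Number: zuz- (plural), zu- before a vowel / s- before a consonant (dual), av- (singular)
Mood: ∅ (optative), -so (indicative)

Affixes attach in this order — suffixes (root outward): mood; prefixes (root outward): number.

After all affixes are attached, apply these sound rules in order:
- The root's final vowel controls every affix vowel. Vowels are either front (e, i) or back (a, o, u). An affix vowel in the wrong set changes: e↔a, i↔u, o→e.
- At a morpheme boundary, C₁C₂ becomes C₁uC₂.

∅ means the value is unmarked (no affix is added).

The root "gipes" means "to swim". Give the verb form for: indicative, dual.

Attach mood indicative -so → gipesso.
Attach number dual s- (before consonant 'g') → sgipesso.
Apply vowel harmony: sgipesso → sgipesse.
Apply epenthesis: sgipesse → sugipesuse.

sugipesuse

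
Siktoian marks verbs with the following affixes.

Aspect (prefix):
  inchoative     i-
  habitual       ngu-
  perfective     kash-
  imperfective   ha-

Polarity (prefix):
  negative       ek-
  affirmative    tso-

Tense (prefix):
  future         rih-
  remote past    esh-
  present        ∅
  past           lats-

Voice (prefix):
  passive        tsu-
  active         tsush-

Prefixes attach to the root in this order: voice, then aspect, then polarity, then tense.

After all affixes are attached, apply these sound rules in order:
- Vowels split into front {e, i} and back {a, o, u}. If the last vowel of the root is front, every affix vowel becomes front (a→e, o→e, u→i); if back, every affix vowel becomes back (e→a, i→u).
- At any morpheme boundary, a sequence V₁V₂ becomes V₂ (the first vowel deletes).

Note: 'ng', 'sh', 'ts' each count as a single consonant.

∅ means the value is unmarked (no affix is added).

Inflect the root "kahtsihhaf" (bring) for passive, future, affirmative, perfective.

ruhtsokashtsukahtsihhaf

Attach voice passive tsu- → tsukahtsihhaf.
Attach aspect perfective kash- → kashtsukahtsihhaf.
Attach polarity affirmative tso- → tsokashtsukahtsihhaf.
Attach tense future rih- → rihtsokashtsukahtsihhaf.
Apply vowel harmony: rihtsokashtsukahtsihhaf → ruhtsokashtsukahtsihhaf.
Vowel deletion: no change.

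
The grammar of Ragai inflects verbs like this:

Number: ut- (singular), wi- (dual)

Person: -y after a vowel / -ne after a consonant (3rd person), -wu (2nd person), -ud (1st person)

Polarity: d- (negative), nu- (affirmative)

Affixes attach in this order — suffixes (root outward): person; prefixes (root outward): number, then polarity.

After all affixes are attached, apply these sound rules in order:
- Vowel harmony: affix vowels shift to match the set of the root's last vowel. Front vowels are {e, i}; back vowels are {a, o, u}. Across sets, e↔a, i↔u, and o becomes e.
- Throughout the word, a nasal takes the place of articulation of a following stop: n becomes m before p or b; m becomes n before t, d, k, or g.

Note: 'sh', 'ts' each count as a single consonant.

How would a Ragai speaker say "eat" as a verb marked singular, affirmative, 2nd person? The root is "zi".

niitziwi

Attach person 2nd person -wu → ziwu.
Attach number singular ut- → utziwu.
Attach polarity affirmative nu- → nuutziwu.
Apply vowel harmony: nuutziwu → niitziwi.
Nasal assimilation: no change.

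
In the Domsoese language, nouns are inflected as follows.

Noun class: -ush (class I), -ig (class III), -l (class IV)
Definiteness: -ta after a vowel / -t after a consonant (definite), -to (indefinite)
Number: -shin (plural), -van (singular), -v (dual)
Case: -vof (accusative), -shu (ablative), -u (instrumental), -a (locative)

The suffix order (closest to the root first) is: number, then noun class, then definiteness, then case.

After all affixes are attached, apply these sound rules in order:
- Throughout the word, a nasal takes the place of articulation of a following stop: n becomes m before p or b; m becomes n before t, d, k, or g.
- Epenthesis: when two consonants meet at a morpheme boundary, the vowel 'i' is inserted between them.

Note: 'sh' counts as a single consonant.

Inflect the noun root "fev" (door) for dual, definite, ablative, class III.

fevivigitishu

Attach number dual -v → fevv.
Attach noun class class III -ig → fevvig.
Attach definiteness definite -t (after consonant 'g') → fevvigt.
Attach case ablative -shu → fevvigtshu.
Nasal assimilation: no change.
Apply epenthesis: fevvigtshu → fevivigitishu.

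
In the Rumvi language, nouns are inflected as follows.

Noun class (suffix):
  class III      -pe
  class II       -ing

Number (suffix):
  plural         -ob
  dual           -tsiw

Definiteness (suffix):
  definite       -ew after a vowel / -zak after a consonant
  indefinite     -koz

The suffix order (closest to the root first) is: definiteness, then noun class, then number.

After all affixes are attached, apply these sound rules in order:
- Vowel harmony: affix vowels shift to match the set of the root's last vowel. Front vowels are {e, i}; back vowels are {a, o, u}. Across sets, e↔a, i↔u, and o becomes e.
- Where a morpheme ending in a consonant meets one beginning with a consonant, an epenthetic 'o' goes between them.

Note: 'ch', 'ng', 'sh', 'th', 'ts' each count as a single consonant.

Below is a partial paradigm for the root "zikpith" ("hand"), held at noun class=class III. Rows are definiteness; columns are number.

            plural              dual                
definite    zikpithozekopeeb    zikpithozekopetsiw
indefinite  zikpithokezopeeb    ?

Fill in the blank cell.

zikpithokezopetsiw

Attach definiteness indefinite -koz → zikpithkoz.
Attach noun class class III -pe → zikpithkozpe.
Attach number dual -tsiw → zikpithkozpetsiw.
Apply vowel harmony: zikpithkozpetsiw → zikpithkezpetsiw.
Apply epenthesis: zikpithkezpetsiw → zikpithokezopetsiw.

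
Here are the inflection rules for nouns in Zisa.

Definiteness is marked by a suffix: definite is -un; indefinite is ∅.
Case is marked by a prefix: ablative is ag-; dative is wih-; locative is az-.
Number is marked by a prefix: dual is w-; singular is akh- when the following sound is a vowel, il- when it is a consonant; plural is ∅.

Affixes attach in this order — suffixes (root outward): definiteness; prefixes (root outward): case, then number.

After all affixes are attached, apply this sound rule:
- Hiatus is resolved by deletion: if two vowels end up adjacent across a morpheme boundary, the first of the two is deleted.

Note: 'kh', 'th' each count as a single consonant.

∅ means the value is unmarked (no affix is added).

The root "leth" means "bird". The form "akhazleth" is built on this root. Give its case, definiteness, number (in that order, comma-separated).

locative, indefinite, singular

Segment: akh-az-leth.
case: az- → locative.
definiteness: ∅ → indefinite.
number: akh/il- → singular.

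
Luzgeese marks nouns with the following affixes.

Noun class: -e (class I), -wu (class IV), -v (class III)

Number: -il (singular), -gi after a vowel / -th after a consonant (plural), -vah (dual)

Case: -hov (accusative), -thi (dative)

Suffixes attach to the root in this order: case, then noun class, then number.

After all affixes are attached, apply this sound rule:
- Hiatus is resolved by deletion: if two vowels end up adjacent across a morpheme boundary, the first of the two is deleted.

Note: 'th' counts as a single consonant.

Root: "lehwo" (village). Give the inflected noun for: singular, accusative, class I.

Attach case accusative -hov → lehwohov.
Attach noun class class I -e → lehwohove.
Attach number singular -il → lehwohoveil.
Apply vowel deletion: lehwohoveil → lehwohovil.

lehwohovil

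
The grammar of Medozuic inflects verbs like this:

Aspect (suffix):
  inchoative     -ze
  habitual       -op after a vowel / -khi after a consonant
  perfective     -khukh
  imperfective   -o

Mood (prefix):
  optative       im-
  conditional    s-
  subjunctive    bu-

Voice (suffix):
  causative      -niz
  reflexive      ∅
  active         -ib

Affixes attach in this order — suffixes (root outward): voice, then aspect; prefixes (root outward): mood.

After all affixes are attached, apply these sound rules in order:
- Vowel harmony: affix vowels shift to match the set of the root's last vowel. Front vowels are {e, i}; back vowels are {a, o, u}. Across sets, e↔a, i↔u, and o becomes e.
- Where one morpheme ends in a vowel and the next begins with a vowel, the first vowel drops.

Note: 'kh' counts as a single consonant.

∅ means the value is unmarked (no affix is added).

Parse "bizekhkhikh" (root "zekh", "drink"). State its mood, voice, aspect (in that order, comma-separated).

Segment: bu-zekh-khukh.
mood: bu- → subjunctive.
voice: ∅ → reflexive.
aspect: -khukh → perfective.

subjunctive, reflexive, perfective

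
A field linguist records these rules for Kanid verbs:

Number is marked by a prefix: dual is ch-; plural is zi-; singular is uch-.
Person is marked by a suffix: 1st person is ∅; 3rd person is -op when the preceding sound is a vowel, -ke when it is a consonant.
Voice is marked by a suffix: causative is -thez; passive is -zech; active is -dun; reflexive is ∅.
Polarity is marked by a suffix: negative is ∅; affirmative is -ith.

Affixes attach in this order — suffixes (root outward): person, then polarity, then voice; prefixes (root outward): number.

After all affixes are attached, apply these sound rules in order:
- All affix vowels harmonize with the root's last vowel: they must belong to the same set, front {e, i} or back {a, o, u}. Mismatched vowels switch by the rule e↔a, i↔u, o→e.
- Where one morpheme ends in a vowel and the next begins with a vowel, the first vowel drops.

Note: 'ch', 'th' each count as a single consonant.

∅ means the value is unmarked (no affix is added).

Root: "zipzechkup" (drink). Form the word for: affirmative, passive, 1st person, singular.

uchzipzechkuputhzach

person = 1st person: zero marking, form stays zipzechkup.
Attach number singular uch- → uchzipzechkup.
Attach polarity affirmative -ith → uchzipzechkupith.
Attach voice passive -zech → uchzipzechkupithzech.
Apply vowel harmony: uchzipzechkupithzech → uchzipzechkuputhzach.
Vowel deletion: no change.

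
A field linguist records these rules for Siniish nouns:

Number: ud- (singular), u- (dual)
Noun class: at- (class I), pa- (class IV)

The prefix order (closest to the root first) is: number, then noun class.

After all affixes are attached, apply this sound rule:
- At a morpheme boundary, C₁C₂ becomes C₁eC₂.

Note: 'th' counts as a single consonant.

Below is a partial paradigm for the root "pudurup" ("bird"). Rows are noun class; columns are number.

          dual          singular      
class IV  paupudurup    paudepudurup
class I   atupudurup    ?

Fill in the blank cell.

atudepudurup

Attach number singular ud- → udpudurup.
Attach noun class class I at- → atudpudurup.
Apply epenthesis: atudpudurup → atudepudurup.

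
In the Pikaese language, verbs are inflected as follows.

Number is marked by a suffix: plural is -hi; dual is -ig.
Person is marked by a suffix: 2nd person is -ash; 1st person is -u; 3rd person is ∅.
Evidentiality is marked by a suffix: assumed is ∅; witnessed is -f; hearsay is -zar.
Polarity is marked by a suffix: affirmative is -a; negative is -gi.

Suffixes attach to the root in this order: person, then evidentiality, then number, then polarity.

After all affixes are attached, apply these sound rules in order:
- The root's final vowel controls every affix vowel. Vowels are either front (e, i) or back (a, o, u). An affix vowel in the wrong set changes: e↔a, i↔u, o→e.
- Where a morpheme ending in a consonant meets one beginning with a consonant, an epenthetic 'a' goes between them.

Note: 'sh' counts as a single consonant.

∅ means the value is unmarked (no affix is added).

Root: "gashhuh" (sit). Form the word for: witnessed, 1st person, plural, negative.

Attach person 1st person -u → gashhuhu.
Attach evidentiality witnessed -f → gashhuhuf.
Attach number plural -hi → gashhuhufhi.
Attach polarity negative -gi → gashhuhufhigi.
Apply vowel harmony: gashhuhufhigi → gashhuhufhugu.
Apply epenthesis: gashhuhufhugu → gashhuhufahugu.

gashhuhufahugu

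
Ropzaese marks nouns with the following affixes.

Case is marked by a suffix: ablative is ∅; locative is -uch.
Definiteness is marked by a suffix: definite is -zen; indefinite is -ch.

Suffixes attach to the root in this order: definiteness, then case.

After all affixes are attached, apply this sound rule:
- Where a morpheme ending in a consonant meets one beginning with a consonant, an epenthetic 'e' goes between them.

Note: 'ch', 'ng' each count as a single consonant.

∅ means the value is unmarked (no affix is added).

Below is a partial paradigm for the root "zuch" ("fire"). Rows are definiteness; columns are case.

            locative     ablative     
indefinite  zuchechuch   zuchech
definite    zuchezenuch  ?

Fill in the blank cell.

Attach definiteness definite -zen → zuchzen.
case = ablative: zero marking, form stays zuchzen.
Apply epenthesis: zuchzen → zuchezen.

zuchezen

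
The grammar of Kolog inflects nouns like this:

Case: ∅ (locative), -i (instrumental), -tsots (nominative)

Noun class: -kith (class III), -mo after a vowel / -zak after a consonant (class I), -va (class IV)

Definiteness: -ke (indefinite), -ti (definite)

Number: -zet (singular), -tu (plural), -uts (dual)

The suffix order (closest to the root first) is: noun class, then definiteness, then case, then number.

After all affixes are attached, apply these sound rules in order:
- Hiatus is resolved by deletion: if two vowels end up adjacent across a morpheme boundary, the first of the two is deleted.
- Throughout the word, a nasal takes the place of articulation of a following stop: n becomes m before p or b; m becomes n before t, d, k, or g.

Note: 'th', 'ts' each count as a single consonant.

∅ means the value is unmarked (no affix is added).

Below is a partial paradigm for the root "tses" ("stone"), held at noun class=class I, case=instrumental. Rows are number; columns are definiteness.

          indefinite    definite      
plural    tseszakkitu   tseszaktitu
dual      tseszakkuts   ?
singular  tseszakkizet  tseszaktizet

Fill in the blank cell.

Attach noun class class I -zak (after consonant 's') → tseszak.
Attach definiteness definite -ti → tseszakti.
Attach case instrumental -i → tseszaktii.
Attach number dual -uts → tseszaktiiuts.
Apply vowel deletion: tseszaktiiuts → tseszaktuts.
Nasal assimilation: no change.

tseszaktuts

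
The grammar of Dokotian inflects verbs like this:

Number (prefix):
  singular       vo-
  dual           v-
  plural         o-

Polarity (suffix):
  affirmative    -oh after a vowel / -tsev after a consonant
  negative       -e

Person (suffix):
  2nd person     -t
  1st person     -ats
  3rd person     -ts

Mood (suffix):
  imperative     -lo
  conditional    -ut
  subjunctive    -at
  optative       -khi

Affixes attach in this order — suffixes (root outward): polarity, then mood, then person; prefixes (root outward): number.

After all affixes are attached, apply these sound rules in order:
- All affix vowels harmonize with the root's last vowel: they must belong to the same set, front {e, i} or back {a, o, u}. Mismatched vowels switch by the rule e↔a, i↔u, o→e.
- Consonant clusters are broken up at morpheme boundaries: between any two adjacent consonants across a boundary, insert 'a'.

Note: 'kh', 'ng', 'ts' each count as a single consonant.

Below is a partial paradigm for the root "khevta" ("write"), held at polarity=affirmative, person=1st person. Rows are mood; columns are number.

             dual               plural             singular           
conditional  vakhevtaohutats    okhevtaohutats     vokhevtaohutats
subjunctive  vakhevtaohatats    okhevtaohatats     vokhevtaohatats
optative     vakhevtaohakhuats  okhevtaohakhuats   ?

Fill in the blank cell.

vokhevtaohakhuats

Attach polarity affirmative -oh (after vowel 'a') → khevtaoh.
Attach mood optative -khi → khevtaohkhi.
Attach number singular vo- → vokhevtaohkhi.
Attach person 1st person -ats → vokhevtaohkhiats.
Apply vowel harmony: vokhevtaohkhiats → vokhevtaohkhuats.
Apply epenthesis: vokhevtaohkhuats → vokhevtaohakhuats.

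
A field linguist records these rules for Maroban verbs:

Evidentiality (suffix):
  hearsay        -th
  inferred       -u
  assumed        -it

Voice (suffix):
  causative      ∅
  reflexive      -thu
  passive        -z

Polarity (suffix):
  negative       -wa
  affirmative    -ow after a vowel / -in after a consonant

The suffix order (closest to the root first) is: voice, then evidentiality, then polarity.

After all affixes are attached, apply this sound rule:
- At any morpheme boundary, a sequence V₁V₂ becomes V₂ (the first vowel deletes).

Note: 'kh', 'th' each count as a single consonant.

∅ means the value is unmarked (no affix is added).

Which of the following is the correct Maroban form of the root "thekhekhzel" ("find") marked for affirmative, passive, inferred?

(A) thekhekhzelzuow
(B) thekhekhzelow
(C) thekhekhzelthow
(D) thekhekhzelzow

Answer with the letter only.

D

Attach voice passive -z → thekhekhzelz.
Attach evidentiality inferred -u → thekhekhzelzu.
Attach polarity affirmative -ow (after vowel 'u') → thekhekhzelzuow.
Apply vowel deletion: thekhekhzelzuow → thekhekhzelzow.
So the correct form is thekhekhzelzow, option (D).
(A) thekhekhzelzuow is wrong: it fails to apply the sound rule(s).
(C) thekhekhzelthow is wrong: it uses reflexive instead of passive for voice.
(B) thekhekhzelow is wrong: it uses causative instead of passive for voice.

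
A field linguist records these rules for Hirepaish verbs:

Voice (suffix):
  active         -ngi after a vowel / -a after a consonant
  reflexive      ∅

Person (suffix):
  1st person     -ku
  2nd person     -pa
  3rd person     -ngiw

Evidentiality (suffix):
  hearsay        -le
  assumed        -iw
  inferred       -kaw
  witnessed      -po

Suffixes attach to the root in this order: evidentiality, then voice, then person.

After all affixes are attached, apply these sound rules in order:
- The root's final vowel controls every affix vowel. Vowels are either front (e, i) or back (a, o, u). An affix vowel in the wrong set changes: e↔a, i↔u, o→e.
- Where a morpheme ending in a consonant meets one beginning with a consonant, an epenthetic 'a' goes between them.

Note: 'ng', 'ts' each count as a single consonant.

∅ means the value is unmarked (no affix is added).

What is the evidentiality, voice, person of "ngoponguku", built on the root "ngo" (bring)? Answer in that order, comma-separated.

Segment: ngo-po-ngi-ku.
evidentiality: -po → witnessed.
voice: -ngi/a → active.
person: -ku → 1st person.

witnessed, active, 1st person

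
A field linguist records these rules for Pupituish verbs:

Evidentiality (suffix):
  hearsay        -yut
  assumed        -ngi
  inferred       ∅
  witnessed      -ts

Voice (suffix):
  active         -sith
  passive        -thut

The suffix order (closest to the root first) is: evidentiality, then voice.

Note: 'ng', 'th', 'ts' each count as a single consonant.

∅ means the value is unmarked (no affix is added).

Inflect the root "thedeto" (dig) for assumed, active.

Attach evidentiality assumed -ngi → thedetongi.
Attach voice active -sith → thedetongisith.

thedetongisith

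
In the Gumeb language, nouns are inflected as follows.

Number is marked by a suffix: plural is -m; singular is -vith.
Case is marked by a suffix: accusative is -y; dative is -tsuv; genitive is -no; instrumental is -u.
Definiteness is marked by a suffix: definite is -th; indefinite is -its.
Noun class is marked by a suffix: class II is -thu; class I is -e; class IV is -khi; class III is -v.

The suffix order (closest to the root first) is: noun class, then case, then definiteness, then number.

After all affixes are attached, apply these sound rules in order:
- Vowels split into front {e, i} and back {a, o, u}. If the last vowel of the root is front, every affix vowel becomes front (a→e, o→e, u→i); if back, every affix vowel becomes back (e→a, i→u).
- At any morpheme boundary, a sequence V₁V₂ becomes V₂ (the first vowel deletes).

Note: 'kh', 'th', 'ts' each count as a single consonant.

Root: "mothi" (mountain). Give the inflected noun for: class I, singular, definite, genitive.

Attach noun class class I -e → mothie.
Attach case genitive -no → mothieno.
Attach definiteness definite -th → mothienoth.
Attach number singular -vith → mothienothvith.
Apply vowel harmony: mothienothvith → mothienethvith.
Apply vowel deletion: mothienethvith → mothenethvith.

mothenethvith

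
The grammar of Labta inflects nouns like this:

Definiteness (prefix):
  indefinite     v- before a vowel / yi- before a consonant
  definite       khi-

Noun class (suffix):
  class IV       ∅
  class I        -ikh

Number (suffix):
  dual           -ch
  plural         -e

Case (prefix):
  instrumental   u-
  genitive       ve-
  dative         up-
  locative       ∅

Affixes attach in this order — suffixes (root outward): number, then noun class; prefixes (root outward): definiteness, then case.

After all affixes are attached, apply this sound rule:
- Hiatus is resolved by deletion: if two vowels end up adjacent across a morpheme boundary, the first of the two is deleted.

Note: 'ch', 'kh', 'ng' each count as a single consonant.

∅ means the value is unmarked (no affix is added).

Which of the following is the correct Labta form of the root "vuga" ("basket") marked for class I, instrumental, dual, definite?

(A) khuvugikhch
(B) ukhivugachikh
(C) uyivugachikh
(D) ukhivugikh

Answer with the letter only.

Attach number dual -ch → vugach.
Attach definiteness definite khi- → khivugach.
Attach noun class class I -ikh → khivugachikh.
Attach case instrumental u- → ukhivugachikh.
Vowel deletion: no change.
So the correct form is ukhivugachikh, option (B).
(A) khuvugikhch is wrong: it has the affixes in the wrong order.
(D) ukhivugikh is wrong: it uses plural instead of dual for number.
(C) uyivugachikh is wrong: it uses indefinite instead of definite for definiteness.

B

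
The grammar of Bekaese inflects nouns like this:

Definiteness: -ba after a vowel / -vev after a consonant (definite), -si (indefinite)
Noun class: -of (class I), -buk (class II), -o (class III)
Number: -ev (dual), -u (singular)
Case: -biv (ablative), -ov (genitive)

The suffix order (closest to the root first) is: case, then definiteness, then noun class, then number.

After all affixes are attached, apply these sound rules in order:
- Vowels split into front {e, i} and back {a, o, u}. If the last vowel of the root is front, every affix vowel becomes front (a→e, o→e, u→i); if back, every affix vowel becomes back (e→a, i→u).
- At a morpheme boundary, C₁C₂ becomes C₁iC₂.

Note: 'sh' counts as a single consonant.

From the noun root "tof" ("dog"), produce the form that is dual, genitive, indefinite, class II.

tofovisubukav

Attach case genitive -ov → tofov.
Attach definiteness indefinite -si → tofovsi.
Attach noun class class II -buk → tofovsibuk.
Attach number dual -ev → tofovsibukev.
Apply vowel harmony: tofovsibukev → tofovsubukav.
Apply epenthesis: tofovsubukav → tofovisubukav.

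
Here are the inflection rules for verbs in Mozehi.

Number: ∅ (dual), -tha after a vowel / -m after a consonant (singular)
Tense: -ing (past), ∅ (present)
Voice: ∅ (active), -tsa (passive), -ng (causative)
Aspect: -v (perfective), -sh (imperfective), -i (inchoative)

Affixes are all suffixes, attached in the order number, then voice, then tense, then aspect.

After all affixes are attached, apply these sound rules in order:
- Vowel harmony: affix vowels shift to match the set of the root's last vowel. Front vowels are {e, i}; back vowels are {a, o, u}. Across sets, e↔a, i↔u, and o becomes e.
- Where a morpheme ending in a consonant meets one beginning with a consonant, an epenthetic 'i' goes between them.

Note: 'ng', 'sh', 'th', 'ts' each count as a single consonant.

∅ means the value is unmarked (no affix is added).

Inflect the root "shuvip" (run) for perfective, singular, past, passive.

Attach number singular -m (after consonant 'p') → shuvipm.
Attach voice passive -tsa → shuvipmtsa.
Attach tense past -ing → shuvipmtsaing.
Attach aspect perfective -v → shuvipmtsaingv.
Apply vowel harmony: shuvipmtsaingv → shuvipmtseingv.
Apply epenthesis: shuvipmtseingv → shuvipimitseingiv.

shuvipimitseingiv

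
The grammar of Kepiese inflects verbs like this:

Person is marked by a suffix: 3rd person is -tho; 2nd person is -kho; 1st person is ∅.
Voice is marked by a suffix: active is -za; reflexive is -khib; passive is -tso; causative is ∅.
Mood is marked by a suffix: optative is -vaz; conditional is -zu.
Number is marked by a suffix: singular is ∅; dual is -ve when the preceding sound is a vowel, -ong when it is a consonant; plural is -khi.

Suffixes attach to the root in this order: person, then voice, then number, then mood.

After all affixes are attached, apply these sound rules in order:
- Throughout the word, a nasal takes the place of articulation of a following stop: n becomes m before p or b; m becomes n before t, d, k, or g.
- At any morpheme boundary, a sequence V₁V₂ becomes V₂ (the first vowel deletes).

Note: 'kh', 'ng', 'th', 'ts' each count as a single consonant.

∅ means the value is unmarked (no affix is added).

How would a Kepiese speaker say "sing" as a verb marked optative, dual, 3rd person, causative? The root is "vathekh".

Attach person 3rd person -tho → vathekhtho.
voice = causative: zero marking, form stays vathekhtho.
Attach number dual -ve (after vowel 'o') → vathekhthove.
Attach mood optative -vaz → vathekhthovevaz.
Nasal assimilation: no change.
Vowel deletion: no change.

vathekhthovevaz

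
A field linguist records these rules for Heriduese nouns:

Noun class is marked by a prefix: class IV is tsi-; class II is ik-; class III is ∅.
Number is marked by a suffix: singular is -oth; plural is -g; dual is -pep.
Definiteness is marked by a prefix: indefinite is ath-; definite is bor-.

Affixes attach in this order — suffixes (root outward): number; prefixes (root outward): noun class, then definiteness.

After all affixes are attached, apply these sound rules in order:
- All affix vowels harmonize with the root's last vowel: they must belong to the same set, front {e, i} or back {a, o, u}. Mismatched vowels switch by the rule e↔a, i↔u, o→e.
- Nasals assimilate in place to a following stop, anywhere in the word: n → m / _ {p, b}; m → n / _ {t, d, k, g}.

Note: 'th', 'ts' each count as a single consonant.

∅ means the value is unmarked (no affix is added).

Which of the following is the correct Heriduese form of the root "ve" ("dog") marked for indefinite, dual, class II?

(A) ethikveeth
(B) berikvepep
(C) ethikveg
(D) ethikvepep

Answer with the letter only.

D

Attach number dual -pep → vepep.
Attach noun class class II ik- → ikvepep.
Attach definiteness indefinite ath- → athikvepep.
Apply vowel harmony: athikvepep → ethikvepep.
Nasal assimilation: no change.
So the correct form is ethikvepep, option (D).
(B) berikvepep is wrong: it uses definite instead of indefinite for definiteness.
(C) ethikveg is wrong: it uses plural instead of dual for number.
(A) ethikveeth is wrong: it uses singular instead of dual for number.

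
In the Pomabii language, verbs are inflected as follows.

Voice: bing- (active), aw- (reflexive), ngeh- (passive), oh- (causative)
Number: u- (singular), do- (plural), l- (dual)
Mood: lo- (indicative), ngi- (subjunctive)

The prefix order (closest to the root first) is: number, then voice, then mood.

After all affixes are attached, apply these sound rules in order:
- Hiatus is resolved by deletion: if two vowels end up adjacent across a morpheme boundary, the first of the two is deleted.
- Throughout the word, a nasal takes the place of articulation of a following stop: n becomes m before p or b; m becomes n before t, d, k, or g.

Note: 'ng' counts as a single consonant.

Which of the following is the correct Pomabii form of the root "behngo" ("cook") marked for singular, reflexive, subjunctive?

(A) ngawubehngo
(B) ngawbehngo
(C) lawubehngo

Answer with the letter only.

Attach number singular u- → ubehngo.
Attach voice reflexive aw- → awubehngo.
Attach mood subjunctive ngi- → ngiawubehngo.
Apply vowel deletion: ngiawubehngo → ngawubehngo.
Nasal assimilation: no change.
So the correct form is ngawubehngo, option (A).
(C) lawubehngo is wrong: it uses indicative instead of subjunctive for mood.
(B) ngawbehngo is wrong: it has the affixes in the wrong order.

A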